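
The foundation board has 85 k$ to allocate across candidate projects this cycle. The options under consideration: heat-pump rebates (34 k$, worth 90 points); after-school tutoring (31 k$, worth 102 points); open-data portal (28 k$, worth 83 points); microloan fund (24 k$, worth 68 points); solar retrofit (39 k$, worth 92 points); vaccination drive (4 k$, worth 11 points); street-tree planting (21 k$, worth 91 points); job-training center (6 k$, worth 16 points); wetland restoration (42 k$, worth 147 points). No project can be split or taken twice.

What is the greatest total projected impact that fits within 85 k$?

Greedy by ratio would take vaccination drive + street-tree planting + job-training center + wetland restoration: 73 k$ used, total 265.
The 48 k$ tied up in job-training center and wetland restoration is better spent on after-school tutoring + open-data portal — total rises to 287 (84 k$).
The closest alternative, after-school tutoring + microloan fund + street-tree planting + job-training center, reaches only 277.

287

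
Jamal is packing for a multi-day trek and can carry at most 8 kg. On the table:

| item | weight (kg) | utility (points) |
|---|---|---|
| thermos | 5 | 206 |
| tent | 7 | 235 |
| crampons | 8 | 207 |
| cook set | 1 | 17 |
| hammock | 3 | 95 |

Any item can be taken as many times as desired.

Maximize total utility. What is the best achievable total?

301

Ranking by ratio (utility/kg): thermos 41.20, tent 33.57, hammock 31.67.
Taking thermos + hammock: 8 kg used, 301 in utility.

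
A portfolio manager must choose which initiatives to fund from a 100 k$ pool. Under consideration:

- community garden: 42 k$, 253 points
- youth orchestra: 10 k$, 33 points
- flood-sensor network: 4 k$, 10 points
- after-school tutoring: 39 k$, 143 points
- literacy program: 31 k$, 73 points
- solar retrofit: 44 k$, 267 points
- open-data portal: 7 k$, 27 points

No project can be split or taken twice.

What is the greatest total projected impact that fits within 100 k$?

Filling by ratio: community garden + flood-sensor network + solar retrofit + open-data portal for 557, with 3 k$ left unused.
The 7 k$ tied up in open-data portal is better spent on youth orchestra — total rises to 563 (100 k$).
Runner-up community garden + flood-sensor network + solar retrofit + open-data portal tops out at 557.

563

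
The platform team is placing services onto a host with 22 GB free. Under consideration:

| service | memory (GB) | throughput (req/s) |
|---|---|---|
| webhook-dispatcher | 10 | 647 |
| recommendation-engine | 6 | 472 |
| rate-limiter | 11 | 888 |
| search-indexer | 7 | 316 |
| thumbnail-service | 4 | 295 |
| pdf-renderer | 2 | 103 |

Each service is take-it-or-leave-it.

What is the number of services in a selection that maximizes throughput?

Optimal total is 1655.
recommendation-engine + rate-limiter + thumbnail-service hits 1655 at 21 GB.
Every optimal selection uses 3 services.

3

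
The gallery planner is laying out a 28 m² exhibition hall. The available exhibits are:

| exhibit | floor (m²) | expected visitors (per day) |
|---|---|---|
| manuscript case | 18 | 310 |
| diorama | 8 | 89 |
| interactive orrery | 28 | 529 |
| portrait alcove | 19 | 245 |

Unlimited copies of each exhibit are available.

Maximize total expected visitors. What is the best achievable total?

529

Density check — interactive orrery 18.89, manuscript case 17.22, portrait alcove 12.89 are the best per m².
The ratio ordering already packs tightly: interactive orrery, 28 m², 529.
That's the maximum — no swap from here does better than 529.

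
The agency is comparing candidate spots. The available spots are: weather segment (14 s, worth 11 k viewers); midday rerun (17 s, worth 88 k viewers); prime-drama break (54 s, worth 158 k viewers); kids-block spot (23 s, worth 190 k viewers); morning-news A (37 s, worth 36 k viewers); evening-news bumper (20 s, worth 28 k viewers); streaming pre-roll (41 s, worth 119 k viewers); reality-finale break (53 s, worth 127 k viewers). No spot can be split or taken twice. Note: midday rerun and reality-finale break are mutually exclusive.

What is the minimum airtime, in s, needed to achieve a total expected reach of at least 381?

Minimise s subject to total expected reach ≥ 381.
Taking midday rerun + kids-block spot + streaming pre-roll gives 397 (≥ 381) for 81 s.
Below 81 s the best achievable stays under 381.

81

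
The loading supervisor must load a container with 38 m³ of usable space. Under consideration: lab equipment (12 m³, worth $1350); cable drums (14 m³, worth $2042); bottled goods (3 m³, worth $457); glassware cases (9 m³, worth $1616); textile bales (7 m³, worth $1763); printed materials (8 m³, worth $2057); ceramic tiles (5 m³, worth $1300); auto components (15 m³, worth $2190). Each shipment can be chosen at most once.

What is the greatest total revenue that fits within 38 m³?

7767

The ratio heuristic lands on bottled goods + glassware cases + textile bales + printed materials + ceramic tiles (7193) but leaves 6 m³ idle.
Dropping glassware cases frees 9 m³; slotting in auto components (15 m³) lifts the total to 7767 at 38 m³.
Runner-up cable drums + bottled goods + textile bales + printed materials + ceramic tiles tops out at 7619.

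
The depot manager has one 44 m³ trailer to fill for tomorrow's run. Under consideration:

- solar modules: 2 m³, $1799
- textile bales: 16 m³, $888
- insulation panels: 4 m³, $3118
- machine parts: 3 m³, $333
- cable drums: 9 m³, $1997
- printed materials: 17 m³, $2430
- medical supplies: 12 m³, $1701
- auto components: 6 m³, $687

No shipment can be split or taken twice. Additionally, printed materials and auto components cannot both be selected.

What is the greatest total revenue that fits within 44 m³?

11045

The ratio ordering already packs tightly: solar modules + insulation panels + cable drums + printed materials + medical supplies, 44 m³, 11045.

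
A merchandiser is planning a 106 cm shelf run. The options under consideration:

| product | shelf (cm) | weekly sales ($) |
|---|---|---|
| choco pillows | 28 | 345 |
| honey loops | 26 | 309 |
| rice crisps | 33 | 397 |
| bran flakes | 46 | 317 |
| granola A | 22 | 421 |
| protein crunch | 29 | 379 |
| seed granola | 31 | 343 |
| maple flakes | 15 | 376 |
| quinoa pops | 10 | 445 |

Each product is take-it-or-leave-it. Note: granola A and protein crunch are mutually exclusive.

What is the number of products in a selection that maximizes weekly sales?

Best achievable weekly sales is 1948.
honey loops + rice crisps + granola A + maple flakes + quinoa pops hits 1948 at 106 cm.
Any selection reaching 1948 contains exactly 5 products.

5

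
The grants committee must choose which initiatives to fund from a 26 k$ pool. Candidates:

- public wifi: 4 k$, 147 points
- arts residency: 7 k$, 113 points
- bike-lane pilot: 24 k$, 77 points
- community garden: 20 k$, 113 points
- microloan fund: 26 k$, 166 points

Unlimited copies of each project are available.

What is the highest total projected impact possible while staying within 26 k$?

By projected impact per k$: public wifi 36.75, arts residency 16.14, microloan fund 6.38 lead.
Taking 6×public wifi: 24 k$ used, 882 in projected impact.
The spare 2 k$ is too small for any remaining project, and no exchange beats 882.

882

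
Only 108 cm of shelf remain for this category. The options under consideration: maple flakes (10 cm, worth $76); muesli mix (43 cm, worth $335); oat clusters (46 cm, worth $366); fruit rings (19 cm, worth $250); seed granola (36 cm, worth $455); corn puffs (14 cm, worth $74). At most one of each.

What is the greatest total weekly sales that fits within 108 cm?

1116

By weekly sales per cm: fruit rings 13.16, seed granola 12.64, oat clusters 7.96, muesli mix 7.79 lead.
A density-first pass picks oat clusters + fruit rings + seed granola — 1071 at 101 cm.
The 46 cm tied up in oat clusters is better spent on maple flakes + muesli mix — total rises to 1116 (108 cm).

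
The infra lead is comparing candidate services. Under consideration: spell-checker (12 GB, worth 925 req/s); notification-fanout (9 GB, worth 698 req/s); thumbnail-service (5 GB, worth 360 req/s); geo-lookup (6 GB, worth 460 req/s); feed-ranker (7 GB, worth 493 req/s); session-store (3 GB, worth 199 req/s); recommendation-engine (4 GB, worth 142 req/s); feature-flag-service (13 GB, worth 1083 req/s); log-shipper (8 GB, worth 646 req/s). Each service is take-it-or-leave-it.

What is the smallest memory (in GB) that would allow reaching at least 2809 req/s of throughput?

Look for the lowest-memory combination reaching 2809.
Taking spell-checker + thumbnail-service + geo-lookup + feature-flag-service gives 2828 (≥ 2809) for 36 GB.
No combination under 36 GB hits 2809.

36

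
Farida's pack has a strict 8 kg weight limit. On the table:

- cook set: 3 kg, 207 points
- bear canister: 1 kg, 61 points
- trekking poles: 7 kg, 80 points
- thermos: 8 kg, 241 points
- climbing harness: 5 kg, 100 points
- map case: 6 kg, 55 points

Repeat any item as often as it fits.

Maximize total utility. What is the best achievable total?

536

The ratio ordering already packs tightly: 2×cook set + 2×bear canister, 8 kg, 536.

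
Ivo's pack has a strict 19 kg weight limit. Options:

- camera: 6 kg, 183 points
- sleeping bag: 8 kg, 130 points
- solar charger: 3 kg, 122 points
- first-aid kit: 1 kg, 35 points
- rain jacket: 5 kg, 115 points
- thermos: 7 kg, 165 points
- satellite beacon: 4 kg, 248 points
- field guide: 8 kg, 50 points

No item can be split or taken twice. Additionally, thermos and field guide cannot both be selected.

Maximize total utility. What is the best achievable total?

703

Taking camera + solar charger + first-aid kit + rain jacket + satellite beacon: 19 kg used, 703 in utility.
Every other selection either busts 19 kg or breaks a pairing rule or fails to beat 703.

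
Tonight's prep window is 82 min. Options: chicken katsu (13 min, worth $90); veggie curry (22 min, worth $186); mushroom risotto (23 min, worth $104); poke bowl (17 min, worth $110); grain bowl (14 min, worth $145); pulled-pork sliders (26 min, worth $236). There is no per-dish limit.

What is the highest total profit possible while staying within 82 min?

816

The ratio heuristic lands on 5×grain bowl (725) but leaves 12 min idle.
Replace grain bowl with pulled-pork sliders: the trade gains 91 net, giving 816 at 82 min.
Every other selection either busts 82 min or fails to beat 816.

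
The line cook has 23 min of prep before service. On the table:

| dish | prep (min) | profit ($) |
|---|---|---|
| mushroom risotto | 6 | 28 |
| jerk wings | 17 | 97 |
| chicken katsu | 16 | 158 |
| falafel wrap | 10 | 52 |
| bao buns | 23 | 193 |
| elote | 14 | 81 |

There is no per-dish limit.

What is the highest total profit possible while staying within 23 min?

Taking the top-ratio dishes first gives mushroom risotto + chicken katsu for 186 (22 min).
The 22 min tied up in mushroom risotto and chicken katsu is better spent on bao buns — total rises to 193 (23 min).
Every other selection either busts 23 min or fails to beat 193.

193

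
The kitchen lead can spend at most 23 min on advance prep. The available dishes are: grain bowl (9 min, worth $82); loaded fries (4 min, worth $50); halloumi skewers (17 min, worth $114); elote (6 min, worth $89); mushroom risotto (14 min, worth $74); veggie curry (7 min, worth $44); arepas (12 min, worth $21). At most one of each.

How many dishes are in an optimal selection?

3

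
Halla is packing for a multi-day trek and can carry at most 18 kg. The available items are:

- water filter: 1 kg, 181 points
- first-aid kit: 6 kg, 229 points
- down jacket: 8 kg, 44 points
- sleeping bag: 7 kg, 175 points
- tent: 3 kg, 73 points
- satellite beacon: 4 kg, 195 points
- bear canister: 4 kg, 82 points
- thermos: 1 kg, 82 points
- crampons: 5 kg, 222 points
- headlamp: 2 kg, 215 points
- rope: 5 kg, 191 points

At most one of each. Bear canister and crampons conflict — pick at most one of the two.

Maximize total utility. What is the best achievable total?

1086

Water filter + satellite beacon + thermos + crampons + headlamp + rope uses 18 of the 18 kg and totals 1086.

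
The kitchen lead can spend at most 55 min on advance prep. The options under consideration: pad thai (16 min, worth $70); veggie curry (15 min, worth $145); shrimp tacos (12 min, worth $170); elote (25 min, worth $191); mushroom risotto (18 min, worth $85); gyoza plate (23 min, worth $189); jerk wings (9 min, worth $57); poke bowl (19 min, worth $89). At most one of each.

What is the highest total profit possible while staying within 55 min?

506

Taking the top-ratio dishes first gives veggie curry + shrimp tacos + gyoza plate for 504 (50 min).
Dropping gyoza plate frees 23 min; slotting in elote (25 min) lifts the total to 506 at 52 min.
Runner-up veggie curry + shrimp tacos + gyoza plate tops out at 504.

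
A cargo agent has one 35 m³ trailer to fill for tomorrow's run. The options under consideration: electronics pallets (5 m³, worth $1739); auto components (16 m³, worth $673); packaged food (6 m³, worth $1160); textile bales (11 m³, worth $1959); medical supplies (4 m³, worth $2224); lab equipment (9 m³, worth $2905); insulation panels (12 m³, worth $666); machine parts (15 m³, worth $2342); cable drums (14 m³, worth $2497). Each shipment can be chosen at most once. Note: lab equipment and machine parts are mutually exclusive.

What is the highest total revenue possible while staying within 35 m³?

9987

Best packing: electronics pallets + packaged food + textile bales + medical supplies + lab equipment — 35 m³, 9987 total.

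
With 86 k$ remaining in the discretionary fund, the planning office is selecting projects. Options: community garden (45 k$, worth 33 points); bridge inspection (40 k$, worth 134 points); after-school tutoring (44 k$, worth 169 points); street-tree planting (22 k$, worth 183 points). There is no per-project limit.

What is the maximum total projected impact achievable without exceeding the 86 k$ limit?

549

3×street-tree planting uses 66 of the 86 k$ and totals 549.
Every other selection either busts 86 k$ or fails to beat 549.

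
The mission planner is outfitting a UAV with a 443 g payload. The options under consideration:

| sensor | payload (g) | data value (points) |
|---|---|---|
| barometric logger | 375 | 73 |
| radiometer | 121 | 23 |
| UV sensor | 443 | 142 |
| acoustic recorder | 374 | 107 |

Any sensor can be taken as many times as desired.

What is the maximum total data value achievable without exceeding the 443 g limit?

142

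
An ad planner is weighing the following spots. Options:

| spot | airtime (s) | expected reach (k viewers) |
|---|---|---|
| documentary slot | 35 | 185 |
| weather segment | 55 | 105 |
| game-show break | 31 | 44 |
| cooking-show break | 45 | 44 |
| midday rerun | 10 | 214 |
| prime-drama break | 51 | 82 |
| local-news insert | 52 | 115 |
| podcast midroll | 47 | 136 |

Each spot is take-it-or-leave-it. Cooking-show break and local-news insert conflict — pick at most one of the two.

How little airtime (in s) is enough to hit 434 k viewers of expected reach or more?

Minimise s subject to total expected reach ≥ 434.
Taking documentary slot + game-show break + midday rerun gives 443 (≥ 434) for 76 s.
No combination under 76 s hits 434.

76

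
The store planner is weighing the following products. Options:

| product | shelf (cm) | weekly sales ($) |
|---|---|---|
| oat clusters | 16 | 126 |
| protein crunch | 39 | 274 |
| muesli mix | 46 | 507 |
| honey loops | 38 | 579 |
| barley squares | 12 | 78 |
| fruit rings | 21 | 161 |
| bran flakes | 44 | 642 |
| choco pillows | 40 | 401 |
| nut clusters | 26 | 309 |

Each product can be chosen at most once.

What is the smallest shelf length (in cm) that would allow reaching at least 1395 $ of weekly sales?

108

Need the lightest bundle worth ≥ 1395.
honey loops + bran flakes + nut clusters: 1530 weekly sales at 108 cm.
Any bundle with less than 108 cm falls short of 1395.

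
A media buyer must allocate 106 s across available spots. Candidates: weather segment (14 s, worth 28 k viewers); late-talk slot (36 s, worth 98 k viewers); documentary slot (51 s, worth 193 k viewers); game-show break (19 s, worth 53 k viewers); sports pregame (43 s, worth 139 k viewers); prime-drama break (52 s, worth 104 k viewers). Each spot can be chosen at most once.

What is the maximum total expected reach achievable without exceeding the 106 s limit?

A density-first pass picks documentary slot + sports pregame — 332 at 94 s.
The 43 s tied up in sports pregame is better spent on late-talk slot + game-show break — total rises to 344 (106 s).

344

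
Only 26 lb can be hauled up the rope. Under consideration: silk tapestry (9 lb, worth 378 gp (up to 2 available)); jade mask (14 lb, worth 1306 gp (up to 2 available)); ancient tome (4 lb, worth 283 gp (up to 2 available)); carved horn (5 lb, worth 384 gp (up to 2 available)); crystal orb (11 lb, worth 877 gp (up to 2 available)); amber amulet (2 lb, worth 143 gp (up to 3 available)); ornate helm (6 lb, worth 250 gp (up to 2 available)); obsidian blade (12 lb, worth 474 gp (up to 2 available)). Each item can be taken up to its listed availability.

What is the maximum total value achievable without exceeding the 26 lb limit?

2217

Ranking by ratio (value/lb): jade mask 93.29, crystal orb 79.73, carved horn 76.80, amber amulet 71.50.
The ratio heuristic lands on jade mask + crystal orb (2183) but leaves 1 lb idle.
Replace crystal orb with 2×carved horn + amber amulet: the trade gains 34 net, giving 2217 at 26 lb.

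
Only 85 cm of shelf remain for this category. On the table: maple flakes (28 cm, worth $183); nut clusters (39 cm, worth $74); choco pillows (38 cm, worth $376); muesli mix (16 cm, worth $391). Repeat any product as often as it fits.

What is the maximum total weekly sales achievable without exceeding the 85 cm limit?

The ratio ordering already packs tightly: 5×muesli mix, 80 cm, 1955.

1955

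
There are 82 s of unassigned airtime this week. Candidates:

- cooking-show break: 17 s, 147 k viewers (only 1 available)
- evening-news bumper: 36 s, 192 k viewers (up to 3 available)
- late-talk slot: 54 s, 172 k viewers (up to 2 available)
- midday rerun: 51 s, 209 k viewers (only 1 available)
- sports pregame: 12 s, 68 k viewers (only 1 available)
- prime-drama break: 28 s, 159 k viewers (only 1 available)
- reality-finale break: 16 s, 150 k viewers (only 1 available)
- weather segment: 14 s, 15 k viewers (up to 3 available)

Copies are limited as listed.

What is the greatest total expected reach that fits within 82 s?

557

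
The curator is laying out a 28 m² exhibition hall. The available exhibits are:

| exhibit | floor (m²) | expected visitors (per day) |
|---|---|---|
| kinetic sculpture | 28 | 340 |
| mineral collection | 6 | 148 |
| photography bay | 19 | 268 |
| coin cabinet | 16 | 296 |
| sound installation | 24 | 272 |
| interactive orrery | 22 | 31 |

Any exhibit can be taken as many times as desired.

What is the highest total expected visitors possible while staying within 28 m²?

Best packing: 4×mineral collection — 24 m², 592 total.
That's the maximum — no swap from here does better than 592.

592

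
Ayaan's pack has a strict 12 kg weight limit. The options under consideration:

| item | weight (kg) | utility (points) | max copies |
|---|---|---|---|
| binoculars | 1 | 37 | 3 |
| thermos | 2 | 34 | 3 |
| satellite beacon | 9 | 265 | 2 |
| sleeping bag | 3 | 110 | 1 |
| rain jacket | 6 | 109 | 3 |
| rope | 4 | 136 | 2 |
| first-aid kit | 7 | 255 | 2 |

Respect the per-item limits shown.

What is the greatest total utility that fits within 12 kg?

Ranking by ratio (utility/kg): binoculars 37.00, sleeping bag 36.67, first-aid kit 36.43.
Greedy by ratio would take 3×binoculars + thermos + sleeping bag + rope: 12 kg used, total 391.
Dropping binoculars and thermos and rope frees 7 kg; slotting in first-aid kit (7 kg) lifts the total to 439 at 12 kg.

439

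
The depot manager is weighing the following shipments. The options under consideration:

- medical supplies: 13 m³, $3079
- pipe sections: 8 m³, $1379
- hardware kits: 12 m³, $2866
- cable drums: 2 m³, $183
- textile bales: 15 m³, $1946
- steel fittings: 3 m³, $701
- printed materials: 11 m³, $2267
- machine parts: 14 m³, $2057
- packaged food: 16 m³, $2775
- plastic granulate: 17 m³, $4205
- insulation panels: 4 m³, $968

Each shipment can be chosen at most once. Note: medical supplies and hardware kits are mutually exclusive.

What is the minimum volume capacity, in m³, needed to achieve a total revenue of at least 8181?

34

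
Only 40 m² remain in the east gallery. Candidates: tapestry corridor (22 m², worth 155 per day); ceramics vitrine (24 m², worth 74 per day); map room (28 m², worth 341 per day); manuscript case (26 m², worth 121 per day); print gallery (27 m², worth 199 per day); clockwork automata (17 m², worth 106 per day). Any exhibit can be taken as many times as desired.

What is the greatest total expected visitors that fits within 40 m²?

341

Map room uses 28 of the 40 m² and totals 341.
Every other selection either busts 40 m² or fails to beat 341.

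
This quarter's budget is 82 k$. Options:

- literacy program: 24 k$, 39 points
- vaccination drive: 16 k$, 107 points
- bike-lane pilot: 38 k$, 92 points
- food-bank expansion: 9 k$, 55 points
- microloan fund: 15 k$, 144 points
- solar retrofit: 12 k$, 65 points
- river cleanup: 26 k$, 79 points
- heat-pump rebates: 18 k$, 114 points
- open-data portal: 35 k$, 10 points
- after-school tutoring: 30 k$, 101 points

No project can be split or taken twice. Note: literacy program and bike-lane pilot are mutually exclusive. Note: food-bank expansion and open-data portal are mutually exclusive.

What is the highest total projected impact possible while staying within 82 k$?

485

By projected impact per k$: microloan fund 9.60, vaccination drive 6.69, heat-pump rebates 6.33, food-bank expansion 6.11 lead.
Best packing: vaccination drive + food-bank expansion + microloan fund + solar retrofit + heat-pump rebates — 70 k$, 485 total.
The spare 12 k$ is too small for any remaining project, and no feasible exchange beats 485.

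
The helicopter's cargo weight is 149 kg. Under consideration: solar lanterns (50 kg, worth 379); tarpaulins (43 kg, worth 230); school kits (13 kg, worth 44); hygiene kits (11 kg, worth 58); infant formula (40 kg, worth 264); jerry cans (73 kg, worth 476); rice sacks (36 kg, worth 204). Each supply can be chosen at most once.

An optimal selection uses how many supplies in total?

4

Optimal total is 957.
solar lanterns + school kits + hygiene kits + jerry cans hits 957 at 147 kg.
Every optimal selection uses 4 supplies.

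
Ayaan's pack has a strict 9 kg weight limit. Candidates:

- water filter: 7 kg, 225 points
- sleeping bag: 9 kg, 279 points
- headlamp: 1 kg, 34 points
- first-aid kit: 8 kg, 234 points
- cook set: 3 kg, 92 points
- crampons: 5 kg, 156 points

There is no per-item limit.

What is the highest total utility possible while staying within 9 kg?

306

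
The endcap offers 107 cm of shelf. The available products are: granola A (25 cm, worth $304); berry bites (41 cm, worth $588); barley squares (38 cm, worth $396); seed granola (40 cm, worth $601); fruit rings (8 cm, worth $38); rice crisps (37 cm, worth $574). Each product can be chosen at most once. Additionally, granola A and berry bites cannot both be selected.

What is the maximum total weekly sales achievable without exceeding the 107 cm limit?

1479

The ratio ordering already packs tightly: granola A + seed granola + rice crisps, 102 cm, 1479.
Every other selection either busts 107 cm or breaks a pairing rule or fails to beat 1479.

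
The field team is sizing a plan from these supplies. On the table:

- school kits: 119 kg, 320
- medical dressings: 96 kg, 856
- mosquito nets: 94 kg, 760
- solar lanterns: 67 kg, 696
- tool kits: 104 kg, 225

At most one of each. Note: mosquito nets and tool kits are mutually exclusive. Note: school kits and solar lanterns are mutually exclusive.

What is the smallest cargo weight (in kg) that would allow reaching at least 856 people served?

96

Minimise kg subject to total people served ≥ 856.
medical dressings reaches 856 using 96 kg.
Any bundle with less than 96 kg falls short of 856.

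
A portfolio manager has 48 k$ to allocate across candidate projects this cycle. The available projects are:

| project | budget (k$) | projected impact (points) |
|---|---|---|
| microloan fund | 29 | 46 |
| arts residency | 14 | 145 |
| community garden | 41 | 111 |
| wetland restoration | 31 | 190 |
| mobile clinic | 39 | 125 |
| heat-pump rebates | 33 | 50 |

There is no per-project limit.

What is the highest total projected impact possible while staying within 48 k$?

435

Density check — arts residency 10.36, wetland restoration 6.13, mobile clinic 3.21, community garden 2.71 are the best per k$.
Taking 3×arts residency: 42 k$ used, 435 in projected impact.
Nothing else within 48 k$ beats 435.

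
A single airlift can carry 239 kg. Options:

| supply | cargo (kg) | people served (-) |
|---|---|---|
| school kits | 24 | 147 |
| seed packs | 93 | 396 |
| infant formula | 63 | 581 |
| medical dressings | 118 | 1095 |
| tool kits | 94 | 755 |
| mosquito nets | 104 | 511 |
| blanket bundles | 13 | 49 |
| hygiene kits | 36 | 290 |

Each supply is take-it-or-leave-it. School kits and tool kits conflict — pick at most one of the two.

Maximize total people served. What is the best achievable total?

2015

Infant formula + medical dressings + blanket bundles + hygiene kits uses 230 of the 239 kg and totals 2015.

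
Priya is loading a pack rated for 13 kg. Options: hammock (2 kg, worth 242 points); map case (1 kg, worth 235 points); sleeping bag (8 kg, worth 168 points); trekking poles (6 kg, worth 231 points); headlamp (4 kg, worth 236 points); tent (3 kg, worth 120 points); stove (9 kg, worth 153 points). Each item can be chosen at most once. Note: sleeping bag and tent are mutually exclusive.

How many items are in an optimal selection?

4

Best achievable utility is 944.
One optimal bundle: hammock + map case + trekking poles + headlamp (13 kg).
Any selection reaching 944 contains exactly 4 items.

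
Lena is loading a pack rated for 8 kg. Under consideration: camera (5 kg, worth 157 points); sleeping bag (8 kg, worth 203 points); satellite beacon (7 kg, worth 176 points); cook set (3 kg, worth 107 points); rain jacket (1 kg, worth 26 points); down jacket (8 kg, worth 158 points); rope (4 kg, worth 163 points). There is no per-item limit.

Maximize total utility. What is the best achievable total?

326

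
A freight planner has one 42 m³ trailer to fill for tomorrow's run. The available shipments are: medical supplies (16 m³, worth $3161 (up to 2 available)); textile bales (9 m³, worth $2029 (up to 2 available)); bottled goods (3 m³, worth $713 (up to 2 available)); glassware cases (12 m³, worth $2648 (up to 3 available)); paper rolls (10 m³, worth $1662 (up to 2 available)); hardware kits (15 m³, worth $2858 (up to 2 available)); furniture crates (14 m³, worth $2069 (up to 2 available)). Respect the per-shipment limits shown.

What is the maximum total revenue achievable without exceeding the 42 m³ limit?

9370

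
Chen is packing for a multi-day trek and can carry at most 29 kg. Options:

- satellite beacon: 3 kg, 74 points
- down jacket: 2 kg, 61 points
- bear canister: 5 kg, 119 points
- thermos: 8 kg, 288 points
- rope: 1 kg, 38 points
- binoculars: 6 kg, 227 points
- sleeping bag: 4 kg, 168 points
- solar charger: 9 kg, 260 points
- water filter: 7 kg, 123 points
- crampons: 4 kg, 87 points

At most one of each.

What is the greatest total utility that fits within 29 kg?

By utility per kg: sleeping bag 42.00, rope 38.00, binoculars 37.83 lead.
Taking the top-ratio items first gives satellite beacon + down jacket + bear canister + thermos + rope + binoculars + sleeping bag for 975 (29 kg).
The 9 kg tied up in satellite beacon and bear canister and rope is better spent on solar charger — total rises to 1004 (29 kg).
Runner-up thermos + rope + binoculars + sleeping bag + solar charger tops out at 981.

1004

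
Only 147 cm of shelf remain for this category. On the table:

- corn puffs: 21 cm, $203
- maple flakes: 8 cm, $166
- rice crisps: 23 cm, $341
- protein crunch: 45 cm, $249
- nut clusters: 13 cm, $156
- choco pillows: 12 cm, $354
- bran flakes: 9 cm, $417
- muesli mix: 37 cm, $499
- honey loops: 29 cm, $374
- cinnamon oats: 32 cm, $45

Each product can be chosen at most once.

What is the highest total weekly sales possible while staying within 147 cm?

Filling by ratio: maple flakes + rice crisps + nut clusters + choco pillows + bran flakes + muesli mix + honey loops for 2307, with 16 cm left unused.
The 13 cm tied up in nut clusters is better spent on corn puffs — total rises to 2354 (139 cm).
That's the maximum — no swap from here does better than 2354.

2354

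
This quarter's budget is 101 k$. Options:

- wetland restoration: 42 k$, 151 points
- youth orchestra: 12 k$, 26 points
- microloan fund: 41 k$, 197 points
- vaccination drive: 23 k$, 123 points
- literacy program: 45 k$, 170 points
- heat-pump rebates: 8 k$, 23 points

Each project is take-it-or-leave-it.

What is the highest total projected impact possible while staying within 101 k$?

Density check — vaccination drive 5.35, microloan fund 4.80, literacy program 3.78 are the best per k$.
Filling by ratio: youth orchestra + microloan fund + vaccination drive + heat-pump rebates for 369, with 17 k$ left unused.
Dropping vaccination drive and heat-pump rebates frees 31 k$; slotting in literacy program (45 k$) lifts the total to 393 at 98 k$.
Next best is microloan fund + literacy program + heat-pump rebates at 390 (94 k$) — short by 3.

393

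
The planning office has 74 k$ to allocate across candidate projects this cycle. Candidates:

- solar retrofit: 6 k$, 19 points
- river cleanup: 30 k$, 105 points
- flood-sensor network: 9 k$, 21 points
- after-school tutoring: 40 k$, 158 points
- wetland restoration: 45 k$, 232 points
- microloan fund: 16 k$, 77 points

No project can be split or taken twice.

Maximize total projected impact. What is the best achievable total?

330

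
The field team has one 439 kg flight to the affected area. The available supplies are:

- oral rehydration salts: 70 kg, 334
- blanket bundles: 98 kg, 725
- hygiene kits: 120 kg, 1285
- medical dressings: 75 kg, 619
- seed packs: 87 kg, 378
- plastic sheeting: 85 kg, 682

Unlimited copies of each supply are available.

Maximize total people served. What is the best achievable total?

Taking 3×hygiene kits + medical dressings: 435 kg used, 4474 in people served.
The spare 4 kg is too small for any remaining supply, and no exchange beats 4474.

4474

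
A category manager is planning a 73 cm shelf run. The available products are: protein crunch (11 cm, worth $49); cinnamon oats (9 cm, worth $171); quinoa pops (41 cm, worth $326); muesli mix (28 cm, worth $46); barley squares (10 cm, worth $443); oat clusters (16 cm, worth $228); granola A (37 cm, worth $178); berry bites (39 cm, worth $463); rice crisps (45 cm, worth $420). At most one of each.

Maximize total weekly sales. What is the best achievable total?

Density check — barley squares 44.30, cinnamon oats 19.00, oat clusters 14.25, berry bites 11.87 are the best per cm.
A density-first pass picks cinnamon oats + barley squares + oat clusters + granola A — 1020 at 72 cm.
Dropping cinnamon oats and granola A frees 46 cm; slotting in berry bites (39 cm) lifts the total to 1134 at 65 cm.
Every other selection either busts 73 cm or fails to beat 1134.

1134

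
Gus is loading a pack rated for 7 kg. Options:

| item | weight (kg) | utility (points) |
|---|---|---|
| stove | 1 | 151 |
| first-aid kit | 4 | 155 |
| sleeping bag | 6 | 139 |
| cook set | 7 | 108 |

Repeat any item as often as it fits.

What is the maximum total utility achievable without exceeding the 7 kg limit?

1057

The ratio ordering already packs tightly: 7×stove, 7 kg, 1057.
That's the maximum — no swap from here does better than 1057.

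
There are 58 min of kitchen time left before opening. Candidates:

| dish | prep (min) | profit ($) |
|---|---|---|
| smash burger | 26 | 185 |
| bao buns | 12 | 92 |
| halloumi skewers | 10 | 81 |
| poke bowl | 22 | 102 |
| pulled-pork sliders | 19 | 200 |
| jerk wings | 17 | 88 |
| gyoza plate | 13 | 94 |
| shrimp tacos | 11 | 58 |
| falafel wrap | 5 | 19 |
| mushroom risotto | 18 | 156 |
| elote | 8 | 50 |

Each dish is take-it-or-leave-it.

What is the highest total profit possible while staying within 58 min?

A density-first pass picks halloumi skewers + pulled-pork sliders + mushroom risotto + elote — 487 at 55 min.
Replace halloumi skewers with gyoza plate: the trade gains 13 net, giving 500 at 58 min.
Next best is bao buns + pulled-pork sliders + mushroom risotto + elote at 498 (57 min) — short by 2.

500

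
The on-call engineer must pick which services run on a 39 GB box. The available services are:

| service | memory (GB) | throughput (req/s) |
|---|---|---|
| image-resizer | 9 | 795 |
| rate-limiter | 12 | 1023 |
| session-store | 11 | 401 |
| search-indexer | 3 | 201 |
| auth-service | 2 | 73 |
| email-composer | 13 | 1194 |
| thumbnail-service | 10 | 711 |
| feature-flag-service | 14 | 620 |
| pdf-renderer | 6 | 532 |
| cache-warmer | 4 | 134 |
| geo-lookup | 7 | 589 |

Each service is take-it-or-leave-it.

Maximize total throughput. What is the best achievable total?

The ratio heuristic lands on image-resizer + search-indexer + email-composer + pdf-renderer + geo-lookup (3311) but leaves 1 GB idle.
Replace image-resizer and search-indexer with rate-limiter: the trade gains 27 net, giving 3338 at 38 GB.

3338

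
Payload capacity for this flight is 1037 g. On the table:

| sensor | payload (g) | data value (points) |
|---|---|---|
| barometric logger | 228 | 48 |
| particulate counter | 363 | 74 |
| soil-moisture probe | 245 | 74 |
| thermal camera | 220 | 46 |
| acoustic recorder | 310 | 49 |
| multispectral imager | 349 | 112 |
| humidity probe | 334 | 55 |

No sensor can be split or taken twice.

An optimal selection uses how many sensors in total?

The maximum data value within 1037 g is 260.
particulate counter + soil-moisture probe + multispectral imager hits 260 at 957 g.
Every optimal selection uses 3 sensors.

3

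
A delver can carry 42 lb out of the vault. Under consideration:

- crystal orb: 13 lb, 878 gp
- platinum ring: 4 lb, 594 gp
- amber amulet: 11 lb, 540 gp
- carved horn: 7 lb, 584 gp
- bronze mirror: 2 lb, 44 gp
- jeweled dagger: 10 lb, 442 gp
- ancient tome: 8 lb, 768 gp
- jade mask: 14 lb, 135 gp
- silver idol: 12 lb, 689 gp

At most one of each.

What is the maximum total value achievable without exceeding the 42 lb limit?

3266

By value per lb: platinum ring 148.50, ancient tome 96.00, carved horn 83.43, crystal orb 67.54 lead.
Taking crystal orb + platinum ring + carved horn + jeweled dagger + ancient tome: 42 lb used, 3266 in value.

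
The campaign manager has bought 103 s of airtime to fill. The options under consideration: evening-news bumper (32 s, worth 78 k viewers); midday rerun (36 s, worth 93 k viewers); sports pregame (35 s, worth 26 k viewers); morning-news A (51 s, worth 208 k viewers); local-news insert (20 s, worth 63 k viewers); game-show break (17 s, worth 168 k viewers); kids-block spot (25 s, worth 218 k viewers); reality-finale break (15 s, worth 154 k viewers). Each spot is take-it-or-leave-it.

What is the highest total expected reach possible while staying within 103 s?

633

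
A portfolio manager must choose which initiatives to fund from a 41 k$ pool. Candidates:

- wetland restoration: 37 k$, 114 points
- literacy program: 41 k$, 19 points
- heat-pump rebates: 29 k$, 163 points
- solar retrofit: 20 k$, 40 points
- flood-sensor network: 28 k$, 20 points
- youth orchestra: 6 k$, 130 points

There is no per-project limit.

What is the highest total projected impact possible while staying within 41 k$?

By projected impact per k$: youth orchestra 21.67, heat-pump rebates 5.62, wetland restoration 3.08 lead.
Best packing: 6×youth orchestra — 36 k$, 780 total.
Nothing else within 41 k$ beats 780.

780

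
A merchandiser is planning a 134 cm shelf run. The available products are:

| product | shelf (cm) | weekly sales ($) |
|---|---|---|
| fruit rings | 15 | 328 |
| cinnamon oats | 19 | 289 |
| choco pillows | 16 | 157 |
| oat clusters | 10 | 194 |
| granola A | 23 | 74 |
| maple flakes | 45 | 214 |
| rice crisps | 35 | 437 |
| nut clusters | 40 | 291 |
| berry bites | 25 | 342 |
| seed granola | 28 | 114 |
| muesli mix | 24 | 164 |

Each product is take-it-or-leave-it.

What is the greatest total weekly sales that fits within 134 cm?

The ratio heuristic lands on fruit rings + cinnamon oats + choco pillows + oat clusters + rice crisps + berry bites (1747) but leaves 14 cm idle.
Dropping choco pillows frees 16 cm; slotting in muesli mix (24 cm) lifts the total to 1754 at 128 cm.

1754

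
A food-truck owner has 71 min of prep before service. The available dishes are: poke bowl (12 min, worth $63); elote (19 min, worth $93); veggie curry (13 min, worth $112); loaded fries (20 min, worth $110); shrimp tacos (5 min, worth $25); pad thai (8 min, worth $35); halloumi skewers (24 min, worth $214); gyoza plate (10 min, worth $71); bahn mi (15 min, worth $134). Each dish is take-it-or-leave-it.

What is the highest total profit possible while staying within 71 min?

By profit per min: bahn mi 8.93, halloumi skewers 8.92, veggie curry 8.62, gyoza plate 7.10 lead.
Greedy by ratio would take veggie curry + shrimp tacos + halloumi skewers + gyoza plate + bahn mi: 67 min used, total 556.
Dropping shrimp tacos frees 5 min; slotting in pad thai (8 min) lifts the total to 566 at 70 min.
The closest alternative, veggie curry + shrimp tacos + halloumi skewers + gyoza plate + bahn mi, reaches only 556.

566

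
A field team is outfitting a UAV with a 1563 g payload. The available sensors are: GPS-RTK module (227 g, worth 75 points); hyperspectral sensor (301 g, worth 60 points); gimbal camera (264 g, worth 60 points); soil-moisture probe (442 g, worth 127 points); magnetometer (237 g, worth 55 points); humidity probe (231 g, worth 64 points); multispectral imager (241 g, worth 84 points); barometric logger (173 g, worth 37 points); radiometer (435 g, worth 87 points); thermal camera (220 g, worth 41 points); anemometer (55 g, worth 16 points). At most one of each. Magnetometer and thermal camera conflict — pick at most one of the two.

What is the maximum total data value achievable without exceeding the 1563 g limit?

442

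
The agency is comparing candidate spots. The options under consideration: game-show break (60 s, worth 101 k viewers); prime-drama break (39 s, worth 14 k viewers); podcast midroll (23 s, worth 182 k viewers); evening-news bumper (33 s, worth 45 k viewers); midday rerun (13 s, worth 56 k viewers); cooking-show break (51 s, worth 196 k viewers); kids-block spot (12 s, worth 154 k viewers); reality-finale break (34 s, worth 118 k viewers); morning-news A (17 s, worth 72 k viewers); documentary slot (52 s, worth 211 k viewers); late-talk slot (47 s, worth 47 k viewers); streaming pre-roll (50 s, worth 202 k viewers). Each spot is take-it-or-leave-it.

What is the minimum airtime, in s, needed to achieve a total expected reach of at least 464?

Need the lightest bundle worth ≥ 464.
Taking podcast midroll + midday rerun + kids-block spot + morning-news A gives 464 (≥ 464) for 65 s.
Below 65 s the best achievable stays under 464.

65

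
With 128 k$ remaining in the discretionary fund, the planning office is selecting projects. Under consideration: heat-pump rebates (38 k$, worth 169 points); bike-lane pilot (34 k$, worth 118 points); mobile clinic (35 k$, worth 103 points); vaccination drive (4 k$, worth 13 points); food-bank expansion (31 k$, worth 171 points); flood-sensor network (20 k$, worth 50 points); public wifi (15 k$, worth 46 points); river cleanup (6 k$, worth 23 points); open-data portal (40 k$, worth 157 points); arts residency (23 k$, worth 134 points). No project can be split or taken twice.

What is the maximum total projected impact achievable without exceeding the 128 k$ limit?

592

Ranking by ratio (projected impact/k$): arts residency 5.83, food-bank expansion 5.52, heat-pump rebates 4.45.
A density-first pass picks heat-pump rebates + vaccination drive + food-bank expansion + public wifi + river cleanup + arts residency — 556 at 117 k$.
The 25 k$ tied up in vaccination drive and public wifi and river cleanup is better spent on bike-lane pilot — total rises to 592 (126 k$).
An exhaustive check of the 1024 subsets confirms 592.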